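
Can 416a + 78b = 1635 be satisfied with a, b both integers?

no

gcd(416, 78) = 26  (416 = 5·78 + 26, 78 = 3·26).
26 does not divide 1635 (remainder 23), so no integer solutions.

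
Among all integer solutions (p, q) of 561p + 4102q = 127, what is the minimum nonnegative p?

1331

gcd(4102, 561):
  4102 = 7·561 + 175
  561 = 3·175 + 36
  175 = 4·36 + 31
  36 = 1·31 + 5
  31 = 6·5 + 1
  5 = 5·1
so gcd(4102, 561) = 1.
1 divides 127, so solutions exist.
Back-substitute for Bézout coefficients:
  1 = 31 - 6·5
  ... = 561·(-797) + 4102·(109)
Scale by 127/1 = 127: (p₀, q₀) = (-101219, 13843).
General solution: p = -101219 + 4102t, q = 13843 - 561t for integer t.
p ≥ 0: smallest is -101219 mod 4102 = 1331 (at t = 25), with q = -182.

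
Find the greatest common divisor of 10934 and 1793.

gcd(10934, 1793) = 11  (10934 = 6*1793 + 176, 1793 = 10*176 + 33, 176 = 5*33 + 11, 33 = 3*11).

11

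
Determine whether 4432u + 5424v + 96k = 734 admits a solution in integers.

gcd(5424, 4432) = 16.
gcd(16, 96) = 16.
16 does not divide 734 (remainder 14), so no integer solutions.

no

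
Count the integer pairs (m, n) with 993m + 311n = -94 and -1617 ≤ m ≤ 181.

6

gcd(993, 311) = 1  (993 = 3*311 + 60, 311 = 5*60 + 11, 60 = 5*11 + 5, 11 = 2*5 + 1, 5 = 5*1).
Back-substituting, 993*(-57) + 311*(182) = 1.
Scale by -94: particular solution (5358, -17108); reduce m mod 311: (71, -227).
General solution: m = 71 + 311t, n = -227 - 993t for integer t.
-1617 ≤ 71 + 311t ≤ 181 gives t ∈ [-5, 0], which is 6 values.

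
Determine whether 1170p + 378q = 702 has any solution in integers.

gcd(1170, 378) = 18  (1170 = 3*378 + 36, 378 = 10*36 + 18, 36 = 2*18).
18 divides 702, so integer solutions exist.

yes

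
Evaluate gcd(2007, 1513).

1

gcd(2007, 1513):
  2007 = 1*1513 + 494
  1513 = 3*494 + 31
  494 = 15*31 + 29
  31 = 1*29 + 2
  29 = 14*2 + 1
  2 = 2*1
so gcd(2007, 1513) = 1.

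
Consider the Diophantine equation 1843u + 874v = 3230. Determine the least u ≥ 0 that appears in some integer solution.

gcd(1843, 874):
  1843 = 2×874 + 95
  874 = 9×95 + 19
  95 = 5×19
so gcd(1843, 874) = 19.
19 divides 3230, so solutions exist.
Back-substitute for Bézout coefficients:
  19 = 874 - 9×95
  ... = 1843×(-9) + 874×(19)
Scale by 3230/19 = 170: (u₀, v₀) = (-1530, 3230).
General solution: u = -1530 + 46t, v = 3230 - 97t for integer t.
u ≥ 0: smallest is -1530 mod 46 = 34 (at t = 34), with v = -68.

34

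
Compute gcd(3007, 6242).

gcd(6242, 3007) = 1  (6242 = 2·3007 + 228, 3007 = 13·228 + 43, 228 = 5·43 + 13, 43 = 3·13 + 4, 13 = 3·4 + 1, 4 = 4·1).

1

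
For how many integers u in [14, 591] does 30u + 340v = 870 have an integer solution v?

17

gcd(340, 30) = 10  (340 = 11×30 + 10, 30 = 3×10).
Back-substituting, 30×(-11) + 340×(1) = 10.
Scale by 87: particular solution (-957, 87); reduce u mod 34: (29, 0).
General solution: u = 29 + 34t, v = 0 - 3t for integer t.
14 ≤ 29 + 34t ≤ 591 gives t ∈ [0, 16], which is 17 values.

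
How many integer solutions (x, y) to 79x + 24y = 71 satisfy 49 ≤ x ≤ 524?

20

gcd(79, 24) = 1.
By Bézout, 79×(7) + 24×(-23) = 1.
Particular solution: (17, -53).
General solution: x = 17 + 24t, y = -53 - 79t for integer t.
49 ≤ 17 + 24t ≤ 524 gives t ∈ [2, 21], which is 20 values.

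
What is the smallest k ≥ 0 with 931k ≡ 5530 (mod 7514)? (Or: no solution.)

6616

gcd(7514, 931) = 1.
1 divides 5530, so solutions exist.
By Bézout, 931*(2163) + 7514*(-268) = 1.
So 931*(2163) ≡ 1 (mod 7514); multiply by 5530: k ≡ 11961390 (mod 7514).
Smallest nonnegative: k = 11961390 mod 7514 = 6616.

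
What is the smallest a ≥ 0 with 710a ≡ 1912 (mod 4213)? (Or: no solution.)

513

gcd(4213, 710) = 1.
1 divides 1912, so solutions exist.
By Bézout, 710*(-1703) + 4213*(287) = 1.
So 710*(-1703) ≡ 1 (mod 4213); multiply by 1912: a ≡ -3256136 (mod 4213).
Smallest nonnegative: a = -3256136 mod 4213 = 513.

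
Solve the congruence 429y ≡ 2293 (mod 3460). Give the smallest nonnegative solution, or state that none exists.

gcd(3460, 429) = 1.
1 divides 2293, so solutions exist.
By Bézout, 429*(-371) + 3460*(46) = 1.
So 429*(-371) ≡ 1 (mod 3460); multiply by 2293: y ≡ -850703 (mod 3460).
Smallest nonnegative: y = -850703 mod 3460 = 457.

457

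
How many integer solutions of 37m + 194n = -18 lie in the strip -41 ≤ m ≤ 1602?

9

gcd(194, 37):
  194 = 5*37 + 9
  37 = 4*9 + 1
  9 = 9*1
so gcd(194, 37) = 1.
Back-substitute for Bézout coefficients:
  1 = 37 - 4*9
  ... = 37*(21) + 194*(-4)
Scale by -18: particular solution (-378, 72); reduce m mod 194: (10, -2).
General solution: m = 10 + 194t, n = -2 - 37t for integer t.
-41 ≤ 10 + 194t ≤ 1602 gives t ∈ [0, 8], which is 9 values.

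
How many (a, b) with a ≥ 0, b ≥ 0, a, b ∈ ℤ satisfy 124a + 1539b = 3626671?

gcd(1539, 124) = 1.
By Bézout, 124×(211) + 1539×(-17) = 1.
One solution: (1384, 2245).
General: a = 1384 + 1539t, b = 2245 - 124t.
a ≥ 0 ⇒ t ≥ 0; b ≥ 0 ⇒ t ≤ 18. So t ∈ [0, 18]: 19 solutions.

19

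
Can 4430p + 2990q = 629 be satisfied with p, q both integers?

no

gcd(4430, 2990) = 10  (4430 = 1*2990 + 1440, 2990 = 2*1440 + 110, 1440 = 13*110 + 10, 110 = 11*10).
10 does not divide 629 (remainder 9), so no integer solutions.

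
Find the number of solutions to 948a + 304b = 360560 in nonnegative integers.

gcd(948, 304) = 4  (948 = 3*304 + 36, 304 = 8*36 + 16, 36 = 2*16 + 4, 16 = 4*4).
Back-substituting, 948*(17) + 304*(-53) = 4.
Scale by 90140: one solution is (1532380, -4777420). Reduce a mod 76: (68, 974).
General: a = 68 + 76t, b = 974 - 237t.
a ≥ 0 ⇒ t ≥ 0; b ≥ 0 ⇒ t ≤ 4. So t ∈ [0, 4]: 5 solutions.

5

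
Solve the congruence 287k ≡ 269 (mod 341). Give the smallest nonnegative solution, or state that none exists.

115

gcd(341, 287) = 1  (341 = 1*287 + 54, 287 = 5*54 + 17, 54 = 3*17 + 3, 17 = 5*3 + 2, 3 = 1*2 + 1, 2 = 2*1).
1 divides 269, so solutions exist.
Back-substituting, 287*(-120) + 341*(101) = 1.
So 287*(-120) ≡ 1 (mod 341); multiply by 269: k ≡ -32280 (mod 341).
Smallest nonnegative: k = -32280 mod 341 = 115.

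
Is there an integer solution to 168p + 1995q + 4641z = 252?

yes

gcd(1995, 168):
  1995 = 11·168 + 147
  168 = 1·147 + 21
  147 = 7·21
so gcd(1995, 168) = 21.
gcd(21, 4641) = 21.
21 divides 252, so integer solutions exist.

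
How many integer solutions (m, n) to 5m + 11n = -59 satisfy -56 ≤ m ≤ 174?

21

gcd(11, 5):
  11 = 2*5 + 1
  5 = 5*1
so gcd(11, 5) = 1.
Back-substitute for Bézout coefficients:
  1 = 11 - 2*5
  ... = 5*(-2) + 11*(1)
Scale by -59: particular solution (118, -59); reduce m mod 11: (8, -9).
General solution: m = 8 + 11t, n = -9 - 5t for integer t.
-56 ≤ 8 + 11t ≤ 174 gives t ∈ [-5, 15], which is 21 values.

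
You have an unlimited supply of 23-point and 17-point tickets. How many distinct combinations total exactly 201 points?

Need nonnegative integers with 23j + 17k = 201.
gcd(23, 17) = 1, and 23·(3) + 17·(-4) = 1.
So (j₀, k₀) = (603, -804); general j = 603 + 17t, k = -804 - 23t.
j ≥ 0 ⇒ t ≥ -35; k ≥ 0 ⇒ t ≤ -35. That's 1 value of t.

1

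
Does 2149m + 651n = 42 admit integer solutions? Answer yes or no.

yes

gcd(2149, 651) = 7.
7 divides 42, so integer solutions exist.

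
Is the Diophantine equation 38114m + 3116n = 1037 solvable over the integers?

gcd(38114, 3116):
  38114 = 12×3116 + 722
  3116 = 4×722 + 228
  722 = 3×228 + 38
  228 = 6×38
so gcd(38114, 3116) = 38.
38 does not divide 1037 (remainder 11), so no integer solutions.

no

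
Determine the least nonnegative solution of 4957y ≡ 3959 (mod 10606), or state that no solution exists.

3529

gcd(10606, 4957) = 1.
1 divides 3959, so solutions exist.
By Bézout, 4957·(751) + 10606·(-351) = 1.
So 4957·(751) ≡ 1 (mod 10606); multiply by 3959: y ≡ 2973209 (mod 10606).
Smallest nonnegative: y = 2973209 mod 10606 = 3529.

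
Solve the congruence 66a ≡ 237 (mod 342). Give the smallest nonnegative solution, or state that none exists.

gcd(342, 66) = 6  (342 = 5·66 + 12, 66 = 5·12 + 6, 12 = 2·6).
6 does not divide 237, so the congruence has no solution.

no solution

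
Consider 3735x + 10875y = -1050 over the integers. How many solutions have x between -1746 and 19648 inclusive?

29

gcd(10875, 3735) = 15  (10875 = 2*3735 + 3405, 3735 = 1*3405 + 330, 3405 = 10*330 + 105, 330 = 3*105 + 15, 105 = 7*15).
Back-substituting, 3735*(99) + 10875*(-34) = 15.
Scale by -70: particular solution (-6930, 2380); reduce x mod 725: (320, -110).
General solution: x = 320 + 725t, y = -110 - 249t for integer t.
-1746 ≤ 320 + 725t ≤ 19648 gives t ∈ [-2, 26], which is 29 values.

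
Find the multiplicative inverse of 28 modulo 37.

4

gcd(37, 28) = 1.
By Bézout, 28·(4) + 37·(-3) = 1.
So 28·4 ≡ 1 (mod 37), and 4 mod 37 = 4.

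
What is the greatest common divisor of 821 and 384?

gcd(821, 384):
  821 = 2×384 + 53
  384 = 7×53 + 13
  53 = 4×13 + 1
  13 = 13×1
so gcd(821, 384) = 1.

1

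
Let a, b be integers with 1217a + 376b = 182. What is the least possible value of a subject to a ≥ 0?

gcd(1217, 376):
  1217 = 3*376 + 89
  376 = 4*89 + 20
  89 = 4*20 + 9
  20 = 2*9 + 2
  9 = 4*2 + 1
  2 = 2*1
so gcd(1217, 376) = 1.
1 divides 182, so solutions exist.
Back-substitute for Bézout coefficients:
  1 = 9 - 4*2
  ... = 1217*(169) + 376*(-547)
Scale by 182/1 = 182: (a₀, b₀) = (30758, -99554).
General solution: a = 30758 + 376t, b = -99554 - 1217t for integer t.
a ≥ 0: smallest is 30758 mod 376 = 302 (at t = -81), with b = -977.

302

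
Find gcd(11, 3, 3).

gcd(11, 3) = 1.
gcd(1, 3) = 1.

1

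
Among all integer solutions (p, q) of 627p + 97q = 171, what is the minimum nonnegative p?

gcd(627, 97):
  627 = 6*97 + 45
  97 = 2*45 + 7
  45 = 6*7 + 3
  7 = 2*3 + 1
  3 = 3*1
so gcd(627, 97) = 1.
1 divides 171, so solutions exist.
Back-substitute for Bézout coefficients:
  1 = 7 - 2*3
  ... = 627*(-28) + 97*(181)
Scale by 171/1 = 171: (p₀, q₀) = (-4788, 30951).
General solution: p = -4788 + 97t, q = 30951 - 627t for integer t.
p ≥ 0: smallest is -4788 mod 97 = 62 (at t = 50), with q = -399.

62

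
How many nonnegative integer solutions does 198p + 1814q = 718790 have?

gcd(1814, 198) = 2  (1814 = 9×198 + 32, 198 = 6×32 + 6, 32 = 5×6 + 2, 6 = 3×2).
Back-substituting, 198×(-284) + 1814×(31) = 2.
Scale by 359395: one solution is (-102068180, 11141245). Reduce p mod 907: (158, 379).
General: p = 158 + 907t, q = 379 - 99t.
p ≥ 0 ⇒ t ≥ 0; q ≥ 0 ⇒ t ≤ 3. So t ∈ [0, 3]: 4 solutions.

4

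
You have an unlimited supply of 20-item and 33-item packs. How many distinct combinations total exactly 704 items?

1

Need nonnegative integers with 20j + 33k = 704.
gcd(20, 33) = 1, and 20·(5) + 33·(-3) = 1.
So (j₀, k₀) = (3520, -2112); general j = 3520 + 33t, k = -2112 - 20t.
j ≥ 0 ⇒ t ≥ -106; k ≥ 0 ⇒ t ≤ -106. That's 1 value of t.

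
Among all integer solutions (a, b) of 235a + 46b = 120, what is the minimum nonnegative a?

24

gcd(235, 46):
  235 = 5×46 + 5
  46 = 9×5 + 1
  5 = 5×1
so gcd(235, 46) = 1.
1 divides 120, so solutions exist.
Back-substitute for Bézout coefficients:
  1 = 46 - 9×5
  ... = 235×(-9) + 46×(46)
Scale by 120/1 = 120: (a₀, b₀) = (-1080, 5520).
General solution: a = -1080 + 46t, b = 5520 - 235t for integer t.
a ≥ 0: smallest is -1080 mod 46 = 24 (at t = 24), with b = -120.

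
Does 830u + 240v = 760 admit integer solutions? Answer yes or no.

yes

gcd(830, 240) = 10.
10 divides 760, so integer solutions exist.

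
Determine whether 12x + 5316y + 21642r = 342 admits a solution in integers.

yes

gcd(5316, 12) = 12  (5316 = 443·12).
gcd(12, 21642) = 6.
6 divides 342, so integer solutions exist.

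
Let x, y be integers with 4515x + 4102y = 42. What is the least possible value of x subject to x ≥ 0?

308

gcd(4515, 4102) = 7  (4515 = 1*4102 + 413, 4102 = 9*413 + 385, 413 = 1*385 + 28, 385 = 13*28 + 21, 28 = 1*21 + 7, 21 = 3*7).
7 divides 42, so solutions exist.
Back-substituting, 4515*(149) + 4102*(-164) = 7.
Scale by 42/7 = 6: (x₀, y₀) = (894, -984).
General solution: x = 894 + 586t, y = -984 - 645t for integer t.
x ≥ 0: smallest is 894 mod 586 = 308 (at t = -1), with y = -339.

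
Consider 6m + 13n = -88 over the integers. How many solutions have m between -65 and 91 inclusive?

12

gcd(13, 6) = 1.
By Bézout, 6·(-2) + 13·(1) = 1.
Particular solution: (7, -10).
General solution: m = 7 + 13t, n = -10 - 6t for integer t.
-65 ≤ 7 + 13t ≤ 91 gives t ∈ [-5, 6], which is 12 values.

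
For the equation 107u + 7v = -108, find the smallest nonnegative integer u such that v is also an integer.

gcd(107, 7) = 1  (107 = 15×7 + 2, 7 = 3×2 + 1, 2 = 2×1).
1 divides -108, so solutions exist.
Back-substituting, 107×(-3) + 7×(46) = 1.
Scale by -108/1 = -108: (u₀, v₀) = (324, -4968).
General solution: u = 324 + 7t, v = -4968 - 107t for integer t.
u ≥ 0: smallest is 324 mod 7 = 2 (at t = -46), with v = -46.

2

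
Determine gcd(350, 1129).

1

gcd(1129, 350):
  1129 = 3·350 + 79
  350 = 4·79 + 34
  79 = 2·34 + 11
  34 = 3·11 + 1
  11 = 11·1
so gcd(1129, 350) = 1.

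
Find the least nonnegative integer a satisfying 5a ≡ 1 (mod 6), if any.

gcd(6, 5) = 1  (6 = 1×5 + 1, 5 = 5×1).
1 divides 1, so solutions exist.
Back-substituting, 5×(-1) + 6×(1) = 1.
So 5×(-1) ≡ 1 (mod 6); multiply by 1: a ≡ -1 (mod 6).
Smallest nonnegative: a = -1 mod 6 = 5.

5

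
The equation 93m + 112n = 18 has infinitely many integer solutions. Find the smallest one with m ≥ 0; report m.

gcd(112, 93):
  112 = 1*93 + 19
  93 = 4*19 + 17
  19 = 1*17 + 2
  17 = 8*2 + 1
  2 = 2*1
so gcd(112, 93) = 1.
1 divides 18, so solutions exist.
Back-substitute for Bézout coefficients:
  1 = 17 - 8*2
  ... = 93*(53) + 112*(-44)
Scale by 18/1 = 18: (m₀, n₀) = (954, -792).
General solution: m = 954 + 112t, n = -792 - 93t for integer t.
m ≥ 0: smallest is 954 mod 112 = 58 (at t = -8), with n = -48.

58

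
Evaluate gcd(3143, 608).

1

gcd(3143, 608) = 1  (3143 = 5×608 + 103, 608 = 5×103 + 93, 103 = 1×93 + 10, 93 = 9×10 + 3, 10 = 3×3 + 1, 3 = 3×1).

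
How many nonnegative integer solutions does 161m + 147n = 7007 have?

2

gcd(161, 147) = 7  (161 = 1×147 + 14, 147 = 10×14 + 7, 14 = 2×7).
Back-substituting, 161×(-10) + 147×(11) = 7.
Scale by 1001: one solution is (-10010, 11011). Reduce m mod 21: (7, 40).
General: m = 7 + 21t, n = 40 - 23t.
m ≥ 0 ⇒ t ≥ 0; n ≥ 0 ⇒ t ≤ 1. So t ∈ [0, 1]: 2 solutions.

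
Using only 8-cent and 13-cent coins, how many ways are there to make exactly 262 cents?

2

Need nonnegative integers with 8j + 13k = 262.
gcd(8, 13) = 1, and 8·(5) + 13·(-3) = 1.
So (j₀, k₀) = (1310, -786); general j = 1310 + 13t, k = -786 - 8t.
j ≥ 0 ⇒ t ≥ -100; k ≥ 0 ⇒ t ≤ -99. That's 2 values of t.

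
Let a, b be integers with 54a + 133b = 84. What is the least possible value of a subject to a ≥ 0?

gcd(133, 54) = 1.
1 divides 84, so solutions exist.
By Bézout, 54·(-32) + 133·(13) = 1.
Scale by 84/1 = 84: (a₀, b₀) = (-2688, 1092).
General solution: a = -2688 + 133t, b = 1092 - 54t for integer t.
a ≥ 0: smallest is -2688 mod 133 = 105 (at t = 21), with b = -42.

105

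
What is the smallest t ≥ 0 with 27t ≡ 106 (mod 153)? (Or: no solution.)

no solution

gcd(153, 27):
  153 = 5*27 + 18
  27 = 1*18 + 9
  18 = 2*9
so gcd(153, 27) = 9.
9 does not divide 106, so the congruence has no solution.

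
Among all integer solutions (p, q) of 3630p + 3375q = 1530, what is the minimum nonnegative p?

6

gcd(3630, 3375):
  3630 = 1×3375 + 255
  3375 = 13×255 + 60
  255 = 4×60 + 15
  60 = 4×15
so gcd(3630, 3375) = 15.
15 divides 1530, so solutions exist.
Back-substitute for Bézout coefficients:
  15 = 255 - 4×60
  ... = 3630×(53) + 3375×(-57)
Scale by 1530/15 = 102: (p₀, q₀) = (5406, -5814).
General solution: p = 5406 + 225t, q = -5814 - 242t for integer t.
p ≥ 0: smallest is 5406 mod 225 = 6 (at t = -24), with q = -6.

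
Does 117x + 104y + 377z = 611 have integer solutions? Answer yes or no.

yes

gcd(117, 104) = 13  (117 = 1×104 + 13, 104 = 8×13).
gcd(13, 377) = 13.
13 divides 611, so integer solutions exist.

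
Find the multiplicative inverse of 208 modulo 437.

208

gcd(437, 208):
  437 = 2·208 + 21
  208 = 9·21 + 19
  21 = 1·19 + 2
  19 = 9·2 + 1
  2 = 2·1
so gcd(437, 208) = 1.
Back-substitute for Bézout coefficients:
  1 = 19 - 9·2
  ... = 208·(208) + 437·(-99)
So 208·208 ≡ 1 (mod 437), and 208 mod 437 = 208.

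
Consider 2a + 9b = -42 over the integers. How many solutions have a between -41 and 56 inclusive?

11

gcd(9, 2) = 1  (9 = 4×2 + 1, 2 = 2×1).
Back-substituting, 2×(-4) + 9×(1) = 1.
Scale by -42: particular solution (168, -42); reduce a mod 9: (6, -6).
General solution: a = 6 + 9t, b = -6 - 2t for integer t.
-41 ≤ 6 + 9t ≤ 56 gives t ∈ [-5, 5], which is 11 values.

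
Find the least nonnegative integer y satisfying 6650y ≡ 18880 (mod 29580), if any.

gcd(29580, 6650) = 10.
10 divides 18880, so solutions exist.
By Bézout, 6650*(-943) + 29580*(212) = 10.
So 6650*(-943) ≡ 10 (mod 29580); multiply by 1888: y ≡ -1780384 (mod 2958).
Smallest nonnegative: y = -1780384 mod 2958 = 332.

332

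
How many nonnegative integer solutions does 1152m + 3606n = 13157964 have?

19

gcd(3606, 1152) = 6  (3606 = 3*1152 + 150, 1152 = 7*150 + 102, 150 = 1*102 + 48, 102 = 2*48 + 6, 48 = 8*6).
Back-substituting, 1152*(72) + 3606*(-23) = 6.
Scale by 2192994: one solution is (157895568, -50438862). Reduce m mod 601: (247, 3570).
General: m = 247 + 601t, n = 3570 - 192t.
m ≥ 0 ⇒ t ≥ 0; n ≥ 0 ⇒ t ≤ 18. So t ∈ [0, 18]: 19 solutions.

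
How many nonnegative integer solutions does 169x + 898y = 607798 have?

gcd(898, 169):
  898 = 5·169 + 53
  169 = 3·53 + 10
  53 = 5·10 + 3
  10 = 3·3 + 1
  3 = 3·1
so gcd(898, 169) = 1.
Back-substitute for Bézout coefficients:
  1 = 10 - 3·3
  ... = 169·(271) + 898·(-51)
Scale by 607798: one solution is (164713258, -30997698). Reduce x mod 898: (302, 620).
General: x = 302 + 898t, y = 620 - 169t.
x ≥ 0 ⇒ t ≥ 0; y ≥ 0 ⇒ t ≤ 3. So t ∈ [0, 3]: 4 solutions.

4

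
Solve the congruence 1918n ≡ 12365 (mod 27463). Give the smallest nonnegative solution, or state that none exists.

gcd(27463, 1918) = 1  (27463 = 14×1918 + 611, 1918 = 3×611 + 85, 611 = 7×85 + 16, 85 = 5×16 + 5, 16 = 3×5 + 1, 5 = 5×1).
1 divides 12365, so solutions exist.
Back-substituting, 1918×(-5169) + 27463×(361) = 1.
So 1918×(-5169) ≡ 1 (mod 27463); multiply by 12365: n ≡ -63914685 (mod 27463).
Smallest nonnegative: n = -63914685 mod 27463 = 19179.

19179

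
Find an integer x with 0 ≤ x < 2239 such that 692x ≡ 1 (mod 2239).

728

gcd(2239, 692) = 1  (2239 = 3·692 + 163, 692 = 4·163 + 40, 163 = 4·40 + 3, 40 = 13·3 + 1, 3 = 3·1).
Back-substituting, 692·(728) + 2239·(-225) = 1.
So 692·728 ≡ 1 (mod 2239), and 728 mod 2239 = 728.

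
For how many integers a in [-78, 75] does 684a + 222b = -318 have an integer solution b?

4

gcd(684, 222) = 6.
By Bézout, 684·(-12) + 222·(37) = 6.
Particular solution: (7, -23).
General solution: a = 7 + 37t, b = -23 - 114t for integer t.
-78 ≤ 7 + 37t ≤ 75 gives t ∈ [-2, 1], which is 4 values.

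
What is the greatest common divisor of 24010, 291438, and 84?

gcd(291438, 24010) = 14.
gcd(14, 84) = 14.

14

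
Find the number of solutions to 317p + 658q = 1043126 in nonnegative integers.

5

gcd(658, 317) = 1.
By Bézout, 317*(137) + 658*(-66) = 1.
One solution: (532, 1329).
General: p = 532 + 658t, q = 1329 - 317t.
p ≥ 0 ⇒ t ≥ 0; q ≥ 0 ⇒ t ≤ 4. So t ∈ [0, 4]: 5 solutions.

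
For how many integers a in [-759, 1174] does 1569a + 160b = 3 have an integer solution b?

12

gcd(1569, 160) = 1.
By Bézout, 1569*(-31) + 160*(304) = 1.
Particular solution: (67, -657).
General solution: a = 67 + 160t, b = -657 - 1569t for integer t.
-759 ≤ 67 + 160t ≤ 1174 gives t ∈ [-5, 6], which is 12 values.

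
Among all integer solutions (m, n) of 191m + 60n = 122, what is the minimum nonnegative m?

gcd(191, 60):
  191 = 3×60 + 11
  60 = 5×11 + 5
  11 = 2×5 + 1
  5 = 5×1
so gcd(191, 60) = 1.
1 divides 122, so solutions exist.
Back-substitute for Bézout coefficients:
  1 = 11 - 2×5
  ... = 191×(11) + 60×(-35)
Scale by 122/1 = 122: (m₀, n₀) = (1342, -4270).
General solution: m = 1342 + 60t, n = -4270 - 191t for integer t.
m ≥ 0: smallest is 1342 mod 60 = 22 (at t = -22), with n = -68.

22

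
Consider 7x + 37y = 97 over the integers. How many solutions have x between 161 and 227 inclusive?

2

gcd(37, 7):
  37 = 5·7 + 2
  7 = 3·2 + 1
  2 = 2·1
so gcd(37, 7) = 1.
Back-substitute for Bézout coefficients:
  1 = 7 - 3·2
  ... = 7·(16) + 37·(-3)
Scale by 97: particular solution (1552, -291); reduce x mod 37: (35, -4).
General solution: x = 35 + 37t, y = -4 - 7t for integer t.
161 ≤ 35 + 37t ≤ 227 gives t ∈ [4, 5], which is 2 values.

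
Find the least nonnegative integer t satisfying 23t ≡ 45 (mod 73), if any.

gcd(73, 23) = 1  (73 = 3*23 + 4, 23 = 5*4 + 3, 4 = 1*3 + 1, 3 = 3*1).
1 divides 45, so solutions exist.
Back-substituting, 23*(-19) + 73*(6) = 1.
So 23*(-19) ≡ 1 (mod 73); multiply by 45: t ≡ -855 (mod 73).
Smallest nonnegative: t = -855 mod 73 = 21.

21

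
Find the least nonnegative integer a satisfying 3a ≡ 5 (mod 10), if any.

5

gcd(10, 3) = 1.
1 divides 5, so solutions exist.
By Bézout, 3*(-3) + 10*(1) = 1.
So 3*(-3) ≡ 1 (mod 10); multiply by 5: a ≡ -15 (mod 10).
Smallest nonnegative: a = -15 mod 10 = 5.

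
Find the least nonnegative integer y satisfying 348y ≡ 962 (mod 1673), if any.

1570

gcd(1673, 348):
  1673 = 4·348 + 281
  348 = 1·281 + 67
  281 = 4·67 + 13
  67 = 5·13 + 2
  13 = 6·2 + 1
  2 = 2·1
so gcd(1673, 348) = 1.
1 divides 962, so solutions exist.
Back-substitute for Bézout coefficients:
  1 = 13 - 6·2
  ... = 348·(-774) + 1673·(161)
So 348·(-774) ≡ 1 (mod 1673); multiply by 962: y ≡ -744588 (mod 1673).
Smallest nonnegative: y = -744588 mod 1673 = 1570.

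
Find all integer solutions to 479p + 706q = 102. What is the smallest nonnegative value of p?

gcd(706, 479):
  706 = 1·479 + 227
  479 = 2·227 + 25
  227 = 9·25 + 2
  25 = 12·2 + 1
  2 = 2·1
so gcd(706, 479) = 1.
1 divides 102, so solutions exist.
Back-substitute for Bézout coefficients:
  1 = 25 - 12·2
  ... = 479·(339) + 706·(-230)
Scale by 102/1 = 102: (p₀, q₀) = (34578, -23460).
General solution: p = 34578 + 706t, q = -23460 - 479t for integer t.
p ≥ 0: smallest is 34578 mod 706 = 690 (at t = -48), with q = -468.

690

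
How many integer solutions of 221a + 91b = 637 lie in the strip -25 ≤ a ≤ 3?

4

gcd(221, 91):
  221 = 2·91 + 39
  91 = 2·39 + 13
  39 = 3·13
so gcd(221, 91) = 13.
Back-substitute for Bézout coefficients:
  13 = 91 - 2·39
  ... = 221·(-2) + 91·(5)
Scale by 49: particular solution (-98, 245); reduce a mod 7: (0, 7).
General solution: a = 0 + 7t, b = 7 - 17t for integer t.
-25 ≤ 0 + 7t ≤ 3 gives t ∈ [-3, 0], which is 4 values.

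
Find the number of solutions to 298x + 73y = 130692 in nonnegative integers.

6

gcd(298, 73) = 1.
By Bézout, 298×(-12) + 73×(49) = 1.
One solution: (28, 1676).
General: x = 28 + 73t, y = 1676 - 298t.
x ≥ 0 ⇒ t ≥ 0; y ≥ 0 ⇒ t ≤ 5. So t ∈ [0, 5]: 6 solutions.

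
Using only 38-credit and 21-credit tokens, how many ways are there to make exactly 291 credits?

1

Need nonnegative integers with 38j + 21k = 291.
gcd(38, 21) = 1, and 38·(5) + 21·(-9) = 1.
So (j₀, k₀) = (1455, -2619); general j = 1455 + 21t, k = -2619 - 38t.
j ≥ 0 ⇒ t ≥ -69; k ≥ 0 ⇒ t ≤ -69. That's 1 value of t.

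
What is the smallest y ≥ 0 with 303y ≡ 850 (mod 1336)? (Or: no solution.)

gcd(1336, 303):
  1336 = 4*303 + 124
  303 = 2*124 + 55
  124 = 2*55 + 14
  55 = 3*14 + 13
  14 = 1*13 + 1
  13 = 13*1
so gcd(1336, 303) = 1.
1 divides 850, so solutions exist.
Back-substitute for Bézout coefficients:
  1 = 14 - 1*13
  ... = 303*(-97) + 1336*(22)
So 303*(-97) ≡ 1 (mod 1336); multiply by 850: y ≡ -82450 (mod 1336).
Smallest nonnegative: y = -82450 mod 1336 = 382.

382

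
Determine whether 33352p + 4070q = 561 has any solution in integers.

gcd(33352, 4070):
  33352 = 8*4070 + 792
  4070 = 5*792 + 110
  792 = 7*110 + 22
  110 = 5*22
so gcd(33352, 4070) = 22.
22 does not divide 561 (remainder 11), so no integer solutions.

no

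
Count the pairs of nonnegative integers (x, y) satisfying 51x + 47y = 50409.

gcd(51, 47) = 1  (51 = 1×47 + 4, 47 = 11×4 + 3, 4 = 1×3 + 1, 3 = 3×1).
Back-substituting, 51×(12) + 47×(-13) = 1.
Scale by 50409: one solution is (604908, -655317). Reduce x mod 47: (18, 1053).
General: x = 18 + 47t, y = 1053 - 51t.
x ≥ 0 ⇒ t ≥ 0; y ≥ 0 ⇒ t ≤ 20. So t ∈ [0, 20]: 21 solutions.

21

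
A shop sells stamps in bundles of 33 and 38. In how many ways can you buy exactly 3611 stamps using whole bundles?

3

Need nonnegative integers with 33j + 38k = 3611.
gcd(33, 38) = 1, and 33·(15) + 38·(-13) = 1.
So (j₀, k₀) = (54165, -46943); general j = 54165 + 38t, k = -46943 - 33t.
j ≥ 0 ⇒ t ≥ -1425; k ≥ 0 ⇒ t ≤ -1423. That's 3 values of t.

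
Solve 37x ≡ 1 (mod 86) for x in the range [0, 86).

7

gcd(86, 37) = 1  (86 = 2*37 + 12, 37 = 3*12 + 1, 12 = 12*1).
Back-substituting, 37*(7) + 86*(-3) = 1.
So 37*7 ≡ 1 (mod 86), and 7 mod 86 = 7.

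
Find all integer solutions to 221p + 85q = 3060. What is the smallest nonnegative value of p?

0

gcd(221, 85) = 17.
17 divides 3060, so solutions exist.
By Bézout, 221*(2) + 85*(-5) = 17.
Scale by 3060/17 = 180: (p₀, q₀) = (360, -900).
General solution: p = 360 + 5t, q = -900 - 13t for integer t.
p ≥ 0: smallest is 360 mod 5 = 0 (at t = -72), with q = 36.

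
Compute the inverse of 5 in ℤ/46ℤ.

gcd(46, 5):
  46 = 9*5 + 1
  5 = 5*1
so gcd(46, 5) = 1.
Back-substitute for Bézout coefficients:
  1 = 46 - 9*5
  ... = 5*(-9) + 46*(1)
So 5*-9 ≡ 1 (mod 46), and -9 mod 46 = 37.

37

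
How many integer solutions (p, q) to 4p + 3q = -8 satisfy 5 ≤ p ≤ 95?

gcd(4, 3):
  4 = 1×3 + 1
  3 = 3×1
so gcd(4, 3) = 1.
Back-substitute for Bézout coefficients:
  1 = 4 - 1×3
  ... = 4×(1) + 3×(-1)
Scale by -8: particular solution (-8, 8); reduce p mod 3: (1, -4).
General solution: p = 1 + 3t, q = -4 - 4t for integer t.
5 ≤ 1 + 3t ≤ 95 gives t ∈ [2, 31], which is 30 values.

30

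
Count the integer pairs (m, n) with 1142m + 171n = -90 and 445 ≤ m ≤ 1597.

7

gcd(1142, 171) = 1.
By Bézout, 1142·(-28) + 171·(187) = 1.
Particular solution: (126, -842).
General solution: m = 126 + 171t, n = -842 - 1142t for integer t.
445 ≤ 126 + 171t ≤ 1597 gives t ∈ [2, 8], which is 7 values.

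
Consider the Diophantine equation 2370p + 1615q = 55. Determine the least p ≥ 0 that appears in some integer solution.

gcd(2370, 1615) = 5  (2370 = 1×1615 + 755, 1615 = 2×755 + 105, 755 = 7×105 + 20, 105 = 5×20 + 5, 20 = 4×5).
5 divides 55, so solutions exist.
Back-substituting, 2370×(-77) + 1615×(113) = 5.
Scale by 55/5 = 11: (p₀, q₀) = (-847, 1243).
General solution: p = -847 + 323t, q = 1243 - 474t for integer t.
p ≥ 0: smallest is -847 mod 323 = 122 (at t = 3), with q = -179.

122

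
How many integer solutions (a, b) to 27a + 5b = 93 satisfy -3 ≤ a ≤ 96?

20

gcd(27, 5):
  27 = 5·5 + 2
  5 = 2·2 + 1
  2 = 2·1
so gcd(27, 5) = 1.
Back-substitute for Bézout coefficients:
  1 = 5 - 2·2
  ... = 27·(-2) + 5·(11)
Scale by 93: particular solution (-186, 1023); reduce a mod 5: (4, -3).
General solution: a = 4 + 5t, b = -3 - 27t for integer t.
-3 ≤ 4 + 5t ≤ 96 gives t ∈ [-1, 18], which is 20 values.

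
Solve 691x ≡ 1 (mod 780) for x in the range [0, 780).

631

gcd(780, 691):
  780 = 1*691 + 89
  691 = 7*89 + 68
  89 = 1*68 + 21
  68 = 3*21 + 5
  21 = 4*5 + 1
  5 = 5*1
so gcd(780, 691) = 1.
Back-substitute for Bézout coefficients:
  1 = 21 - 4*5
  ... = 691*(-149) + 780*(132)
So 691*-149 ≡ 1 (mod 780), and -149 mod 780 = 631.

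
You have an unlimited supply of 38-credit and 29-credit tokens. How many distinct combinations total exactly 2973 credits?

2

Need nonnegative integers with 38j + 29k = 2973.
gcd(38, 29) = 1, and 38·(13) + 29·(-17) = 1.
So (j₀, k₀) = (38649, -50541); general j = 38649 + 29t, k = -50541 - 38t.
j ≥ 0 ⇒ t ≥ -1332; k ≥ 0 ⇒ t ≤ -1331. That's 2 values of t.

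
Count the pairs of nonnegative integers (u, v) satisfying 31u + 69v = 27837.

gcd(69, 31):
  69 = 2×31 + 7
  31 = 4×7 + 3
  7 = 2×3 + 1
  3 = 3×1
so gcd(69, 31) = 1.
Back-substitute for Bézout coefficients:
  1 = 7 - 2×3
  ... = 31×(-20) + 69×(9)
Scale by 27837: one solution is (-556740, 250533). Reduce u mod 69: (21, 394).
General: u = 21 + 69t, v = 394 - 31t.
u ≥ 0 ⇒ t ≥ 0; v ≥ 0 ⇒ t ≤ 12. So t ∈ [0, 12]: 13 solutions.

13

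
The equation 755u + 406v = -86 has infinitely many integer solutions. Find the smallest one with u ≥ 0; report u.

gcd(755, 406) = 1  (755 = 1·406 + 349, 406 = 1·349 + 57, 349 = 6·57 + 7, 57 = 8·7 + 1, 7 = 7·1).
1 divides -86, so solutions exist.
Back-substituting, 755·(-57) + 406·(106) = 1.
Scale by -86/1 = -86: (u₀, v₀) = (4902, -9116).
General solution: u = 4902 + 406t, v = -9116 - 755t for integer t.
u ≥ 0: smallest is 4902 mod 406 = 30 (at t = -12), with v = -56.

30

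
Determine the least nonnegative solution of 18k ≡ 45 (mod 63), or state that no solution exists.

gcd(63, 18) = 9  (63 = 3×18 + 9, 18 = 2×9).
9 divides 45, so solutions exist.
Back-substituting, 18×(-3) + 63×(1) = 9.
So 18×(-3) ≡ 9 (mod 63); multiply by 5: k ≡ -15 (mod 7).
Smallest nonnegative: k = -15 mod 7 = 6.

6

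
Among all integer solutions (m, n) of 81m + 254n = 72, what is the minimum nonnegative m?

142

gcd(254, 81):
  254 = 3×81 + 11
  81 = 7×11 + 4
  11 = 2×4 + 3
  4 = 1×3 + 1
  3 = 3×1
so gcd(254, 81) = 1.
1 divides 72, so solutions exist.
Back-substitute for Bézout coefficients:
  1 = 4 - 1×3
  ... = 81×(69) + 254×(-22)
Scale by 72/1 = 72: (m₀, n₀) = (4968, -1584).
General solution: m = 4968 + 254t, n = -1584 - 81t for integer t.
m ≥ 0: smallest is 4968 mod 254 = 142 (at t = -19), with n = -45.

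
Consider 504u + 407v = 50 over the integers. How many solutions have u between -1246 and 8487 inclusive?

gcd(504, 407) = 1.
By Bézout, 504·(-193) + 407·(239) = 1.
Particular solution: (118, -146).
General solution: u = 118 + 407t, v = -146 - 504t for integer t.
-1246 ≤ 118 + 407t ≤ 8487 gives t ∈ [-3, 20], which is 24 values.

24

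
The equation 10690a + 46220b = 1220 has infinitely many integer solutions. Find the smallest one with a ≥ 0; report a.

gcd(46220, 10690) = 10.
10 divides 1220, so solutions exist.
By Bézout, 10690·(895) + 46220·(-207) = 10.
Scale by 1220/10 = 122: (a₀, b₀) = (109190, -25254).
General solution: a = 109190 + 4622t, b = -25254 - 1069t for integer t.
a ≥ 0: smallest is 109190 mod 4622 = 2884 (at t = -23), with b = -667.

2884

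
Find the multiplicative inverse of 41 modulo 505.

271

gcd(505, 41) = 1.
By Bézout, 41·(-234) + 505·(19) = 1.
So 41·-234 ≡ 1 (mod 505), and -234 mod 505 = 271.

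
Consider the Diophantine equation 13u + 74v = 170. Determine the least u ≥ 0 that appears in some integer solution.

gcd(74, 13) = 1.
1 divides 170, so solutions exist.
By Bézout, 13*(-17) + 74*(3) = 1.
Scale by 170/1 = 170: (u₀, v₀) = (-2890, 510).
General solution: u = -2890 + 74t, v = 510 - 13t for integer t.
u ≥ 0: smallest is -2890 mod 74 = 70 (at t = 40), with v = -10.

70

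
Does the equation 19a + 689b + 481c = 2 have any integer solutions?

yes

gcd(689, 19):
  689 = 36·19 + 5
  19 = 3·5 + 4
  5 = 1·4 + 1
  4 = 4·1
so gcd(689, 19) = 1.
gcd(1, 481) = 1.
1 divides 2, so integer solutions exist.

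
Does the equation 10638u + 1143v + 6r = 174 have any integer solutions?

yes

gcd(10638, 1143) = 9  (10638 = 9·1143 + 351, 1143 = 3·351 + 90, 351 = 3·90 + 81, 90 = 1·81 + 9, 81 = 9·9).
gcd(9, 6) = 3.
3 divides 174, so integer solutions exist.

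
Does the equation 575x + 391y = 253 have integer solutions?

yes

gcd(575, 391) = 23.
23 divides 253, so integer solutions exist.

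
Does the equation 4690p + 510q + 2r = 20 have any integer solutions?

gcd(4690, 510) = 10  (4690 = 9*510 + 100, 510 = 5*100 + 10, 100 = 10*10).
gcd(10, 2) = 2.
2 divides 20, so integer solutions exist.

yes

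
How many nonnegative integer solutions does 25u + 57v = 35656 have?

25

gcd(57, 25):
  57 = 2·25 + 7
  25 = 3·7 + 4
  7 = 1·4 + 3
  4 = 1·3 + 1
  3 = 3·1
so gcd(57, 25) = 1.
Back-substitute for Bézout coefficients:
  1 = 4 - 1·3
  ... = 25·(16) + 57·(-7)
Scale by 35656: one solution is (570496, -249592). Reduce u mod 57: (40, 608).
General: u = 40 + 57t, v = 608 - 25t.
u ≥ 0 ⇒ t ≥ 0; v ≥ 0 ⇒ t ≤ 24. So t ∈ [0, 24]: 25 solutions.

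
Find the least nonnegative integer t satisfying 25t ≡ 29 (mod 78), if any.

23

gcd(78, 25) = 1.
1 divides 29, so solutions exist.
By Bézout, 25×(25) + 78×(-8) = 1.
So 25×(25) ≡ 1 (mod 78); multiply by 29: t ≡ 725 (mod 78).
Smallest nonnegative: t = 725 mod 78 = 23.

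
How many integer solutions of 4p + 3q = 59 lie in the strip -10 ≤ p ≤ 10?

7

gcd(4, 3) = 1  (4 = 1*3 + 1, 3 = 3*1).
Back-substituting, 4*(1) + 3*(-1) = 1.
Scale by 59: particular solution (59, -59); reduce p mod 3: (2, 17).
General solution: p = 2 + 3t, q = 17 - 4t for integer t.
-10 ≤ 2 + 3t ≤ 10 gives t ∈ [-4, 2], which is 7 values.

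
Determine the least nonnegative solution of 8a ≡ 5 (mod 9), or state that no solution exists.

4

gcd(9, 8) = 1  (9 = 1·8 + 1, 8 = 8·1).
1 divides 5, so solutions exist.
Back-substituting, 8·(-1) + 9·(1) = 1.
So 8·(-1) ≡ 1 (mod 9); multiply by 5: a ≡ -5 (mod 9).
Smallest nonnegative: a = -5 mod 9 = 4.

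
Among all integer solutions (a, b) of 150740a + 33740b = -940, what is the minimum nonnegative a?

1595

gcd(150740, 33740) = 20.
20 divides -940, so solutions exist.
By Bézout, 150740·(325) + 33740·(-1452) = 20.
Scale by -940/20 = -47: (a₀, b₀) = (-15275, 68244).
General solution: a = -15275 + 1687t, b = 68244 - 7537t for integer t.
a ≥ 0: smallest is -15275 mod 1687 = 1595 (at t = 10), with b = -7126.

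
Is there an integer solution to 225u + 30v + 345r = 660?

gcd(225, 30) = 15  (225 = 7*30 + 15, 30 = 2*15).
gcd(15, 345) = 15.
15 divides 660, so integer solutions exist.

yes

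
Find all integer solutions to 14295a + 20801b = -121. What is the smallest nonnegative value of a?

gcd(20801, 14295):
  20801 = 1×14295 + 6506
  14295 = 2×6506 + 1283
  6506 = 5×1283 + 91
  1283 = 14×91 + 9
  91 = 10×9 + 1
  9 = 9×1
so gcd(20801, 14295) = 1.
1 divides -121, so solutions exist.
Back-substitute for Bézout coefficients:
  1 = 91 - 10×9
  ... = 14295×(-2286) + 20801×(1571)
Scale by -121/1 = -121: (a₀, b₀) = (276606, -190091).
General solution: a = 276606 + 20801t, b = -190091 - 14295t for integer t.
a ≥ 0: smallest is 276606 mod 20801 = 6193 (at t = -13), with b = -4256.

6193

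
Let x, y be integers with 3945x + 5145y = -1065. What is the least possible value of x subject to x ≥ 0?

gcd(5145, 3945):
  5145 = 1*3945 + 1200
  3945 = 3*1200 + 345
  1200 = 3*345 + 165
  345 = 2*165 + 15
  165 = 11*15
so gcd(5145, 3945) = 15.
15 divides -1065, so solutions exist.
Back-substitute for Bézout coefficients:
  15 = 345 - 2*165
  ... = 3945*(30) + 5145*(-23)
Scale by -1065/15 = -71: (x₀, y₀) = (-2130, 1633).
General solution: x = -2130 + 343t, y = 1633 - 263t for integer t.
x ≥ 0: smallest is -2130 mod 343 = 271 (at t = 7), with y = -208.

271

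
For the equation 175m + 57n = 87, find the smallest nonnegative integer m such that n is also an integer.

36

gcd(175, 57):
  175 = 3*57 + 4
  57 = 14*4 + 1
  4 = 4*1
so gcd(175, 57) = 1.
1 divides 87, so solutions exist.
Back-substitute for Bézout coefficients:
  1 = 57 - 14*4
  ... = 175*(-14) + 57*(43)
Scale by 87/1 = 87: (m₀, n₀) = (-1218, 3741).
General solution: m = -1218 + 57t, n = 3741 - 175t for integer t.
m ≥ 0: smallest is -1218 mod 57 = 36 (at t = 22), with n = -109.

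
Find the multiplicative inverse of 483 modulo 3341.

gcd(3341, 483):
  3341 = 6*483 + 443
  483 = 1*443 + 40
  443 = 11*40 + 3
  40 = 13*3 + 1
  3 = 3*1
so gcd(3341, 483) = 1.
Back-substitute for Bézout coefficients:
  1 = 40 - 13*3
  ... = 483*(1086) + 3341*(-157)
So 483*1086 ≡ 1 (mod 3341), and 1086 mod 3341 = 1086.

1086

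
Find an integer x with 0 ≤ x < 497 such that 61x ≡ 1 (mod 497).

gcd(497, 61):
  497 = 8*61 + 9
  61 = 6*9 + 7
  9 = 1*7 + 2
  7 = 3*2 + 1
  2 = 2*1
so gcd(497, 61) = 1.
Back-substitute for Bézout coefficients:
  1 = 7 - 3*2
  ... = 61*(220) + 497*(-27)
So 61*220 ≡ 1 (mod 497), and 220 mod 497 = 220.

220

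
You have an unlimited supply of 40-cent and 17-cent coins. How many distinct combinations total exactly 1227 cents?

Need nonnegative integers with 40j + 17k = 1227.
gcd(40, 17) = 1, and 40·(3) + 17·(-7) = 1.
So (j₀, k₀) = (3681, -8589); general j = 3681 + 17t, k = -8589 - 40t.
j ≥ 0 ⇒ t ≥ -216; k ≥ 0 ⇒ t ≤ -215. That's 2 values of t.

2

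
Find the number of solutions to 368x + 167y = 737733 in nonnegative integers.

gcd(368, 167) = 1  (368 = 2·167 + 34, 167 = 4·34 + 31, 34 = 1·31 + 3, 31 = 10·3 + 1, 3 = 3·1).
Back-substituting, 368·(-54) + 167·(119) = 1.
Scale by 737733: one solution is (-39837582, 87790227). Reduce x mod 167: (101, 4195).
General: x = 101 + 167t, y = 4195 - 368t.
x ≥ 0 ⇒ t ≥ 0; y ≥ 0 ⇒ t ≤ 11. So t ∈ [0, 11]: 12 solutions.

12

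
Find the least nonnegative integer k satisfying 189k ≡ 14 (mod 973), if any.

gcd(973, 189) = 7.
7 divides 14, so solutions exist.
By Bézout, 189*(-36) + 973*(7) = 7.
So 189*(-36) ≡ 7 (mod 973); multiply by 2: k ≡ -72 (mod 139).
Smallest nonnegative: k = -72 mod 139 = 67.

67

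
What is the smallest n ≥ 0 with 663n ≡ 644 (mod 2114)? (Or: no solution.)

1050

gcd(2114, 663):
  2114 = 3·663 + 125
  663 = 5·125 + 38
  125 = 3·38 + 11
  38 = 3·11 + 5
  11 = 2·5 + 1
  5 = 5·1
so gcd(2114, 663) = 1.
1 divides 644, so solutions exist.
Back-substitute for Bézout coefficients:
  1 = 11 - 2·5
  ... = 663·(-389) + 2114·(122)
So 663·(-389) ≡ 1 (mod 2114); multiply by 644: n ≡ -250516 (mod 2114).
Smallest nonnegative: n = -250516 mod 2114 = 1050.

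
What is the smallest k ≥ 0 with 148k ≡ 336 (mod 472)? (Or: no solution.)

82

gcd(472, 148) = 4  (472 = 3*148 + 28, 148 = 5*28 + 8, 28 = 3*8 + 4, 8 = 2*4).
4 divides 336, so solutions exist.
Back-substituting, 148*(-51) + 472*(16) = 4.
So 148*(-51) ≡ 4 (mod 472); multiply by 84: k ≡ -4284 (mod 118).
Smallest nonnegative: k = -4284 mod 118 = 82.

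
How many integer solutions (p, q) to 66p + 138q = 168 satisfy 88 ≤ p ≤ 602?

gcd(138, 66) = 6  (138 = 2×66 + 6, 66 = 11×6).
Back-substituting, 66×(-2) + 138×(1) = 6.
Scale by 28: particular solution (-56, 28); reduce p mod 23: (13, -5).
General solution: p = 13 + 23t, q = -5 - 11t for integer t.
88 ≤ 13 + 23t ≤ 602 gives t ∈ [4, 25], which is 22 values.

22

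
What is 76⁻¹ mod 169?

gcd(169, 76):
  169 = 2×76 + 17
  76 = 4×17 + 8
  17 = 2×8 + 1
  8 = 8×1
so gcd(169, 76) = 1.
Back-substitute for Bézout coefficients:
  1 = 17 - 2×8
  ... = 76×(-20) + 169×(9)
So 76×-20 ≡ 1 (mod 169), and -20 mod 169 = 149.

149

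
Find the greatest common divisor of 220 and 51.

1

gcd(220, 51):
  220 = 4×51 + 16
  51 = 3×16 + 3
  16 = 5×3 + 1
  3 = 3×1
so gcd(220, 51) = 1.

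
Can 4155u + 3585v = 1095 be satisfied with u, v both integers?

gcd(4155, 3585) = 15.
15 divides 1095, so integer solutions exist.

yes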